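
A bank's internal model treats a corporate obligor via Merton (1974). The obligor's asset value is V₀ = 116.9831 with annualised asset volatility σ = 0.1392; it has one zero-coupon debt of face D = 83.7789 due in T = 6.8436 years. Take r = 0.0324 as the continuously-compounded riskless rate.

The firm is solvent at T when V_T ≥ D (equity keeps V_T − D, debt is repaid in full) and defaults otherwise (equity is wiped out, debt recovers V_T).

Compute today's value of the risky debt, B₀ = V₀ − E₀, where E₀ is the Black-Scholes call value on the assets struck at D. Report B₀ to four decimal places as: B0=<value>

B0=66.2368

d₁ = [ln(V₀/D) + (r + σ²/2)T] / (σ√T)
   = [ln(116.9831/83.7789) + (0.0324 + 0.5·0.1392²)·6.8436] / (0.1392·√6.8436)
   = [0.333848 + 0.288036] / 0.364151 = 1.707764
d₂ = d₁ − σ√T = 1.707764 − 0.364151 = 1.343613
N(d₁) = 0.956160,  N(d₂) = 0.910463,  e^(−rT) = 0.801130
E₀ = V₀·N(d₁) − D·e^(−rT)·N(d₂)
   = 116.9831·0.956160 − 83.7789·0.801130·0.910463 = 50.746310
B₀ = V₀ − E₀ = 116.9831 − 50.746310 = 66.236790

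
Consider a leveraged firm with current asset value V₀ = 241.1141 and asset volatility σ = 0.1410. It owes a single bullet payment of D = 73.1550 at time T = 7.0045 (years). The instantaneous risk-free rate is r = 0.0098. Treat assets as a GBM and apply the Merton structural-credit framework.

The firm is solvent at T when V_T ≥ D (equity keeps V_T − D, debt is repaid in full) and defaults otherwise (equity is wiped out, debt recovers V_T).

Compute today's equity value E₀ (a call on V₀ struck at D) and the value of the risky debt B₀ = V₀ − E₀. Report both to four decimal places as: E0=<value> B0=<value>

d₁ = [ln(V₀/D) + (r + σ²/2)T] / (σ√T)
   = [ln(241.1141/73.1550) + (0.0098 + 0.5·0.1410²)·7.0045] / (0.1410·√7.0045)
   = [1.192690 + 0.138272] / 0.373171 = 3.566630
d₂ = d₁ − σ√T = 3.566630 − 0.373171 = 3.193459
N(d₁) = 0.999819,  N(d₂) = 0.999297,  e^(−rT) = 0.933659
E₀ = V₀·N(d₁) − D·e^(−rT)·N(d₂)
   = 241.1141·0.999819 − 73.1550·0.933659·0.999297 = 172.816698
B₀ = V₀ − E₀ = 241.1141 − 172.816698 = 68.297402

E0=172.8167 B0=68.2974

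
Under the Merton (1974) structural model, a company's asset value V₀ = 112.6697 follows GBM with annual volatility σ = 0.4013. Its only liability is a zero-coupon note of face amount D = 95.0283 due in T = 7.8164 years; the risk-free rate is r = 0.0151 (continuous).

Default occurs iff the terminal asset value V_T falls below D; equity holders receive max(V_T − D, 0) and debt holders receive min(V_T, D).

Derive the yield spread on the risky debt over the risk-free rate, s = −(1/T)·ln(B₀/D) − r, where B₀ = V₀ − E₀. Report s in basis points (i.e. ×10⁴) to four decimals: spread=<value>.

spread=538.7294

d₁ = [ln(V₀/D) + (r + σ²/2)T] / (σ√T)
   = [ln(112.6697/95.0283) + (0.0151 + 0.5·0.4013²)·7.8164] / (0.4013·√7.8164)
   = [0.170286 + 0.747411] / 1.121948 = 0.817950
d₂ = d₁ − σ√T = 0.817950 − 1.121948 = -0.303998
N(d₁) = 0.793307,  N(d₂) = 0.380565,  e^(−rT) = 0.888671
E₀ = V₀·N(d₁) − D·e^(−rT)·N(d₂)
   = 112.6697·0.793307 − 95.0283·0.888671·0.380565 = 57.243375
B₀ = V₀ − E₀ = 112.6697 − 57.243375 = 55.426325
spread = −(1/T)·ln(B₀/D) − r = −(1/7.8164)·ln(55.426325/95.0283) − 0.0151 = 0.05387294
in basis points: 0.05387294 × 10⁴ = 538.7294 bp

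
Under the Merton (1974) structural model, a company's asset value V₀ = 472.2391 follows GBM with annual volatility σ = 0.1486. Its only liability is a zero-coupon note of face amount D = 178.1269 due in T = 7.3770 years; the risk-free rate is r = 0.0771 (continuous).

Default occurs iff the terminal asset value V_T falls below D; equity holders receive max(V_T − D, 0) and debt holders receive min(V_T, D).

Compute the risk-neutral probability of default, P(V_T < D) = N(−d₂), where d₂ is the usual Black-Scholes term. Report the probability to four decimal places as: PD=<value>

PD=0.0001

d₁ = [ln(V₀/D) + (r + σ²/2)T] / (σ√T)
   = [ln(472.2391/178.1269) + (0.0771 + 0.5·0.1486²)·7.3770] / (0.1486·√7.3770)
   = [0.974989 + 0.650216] / 0.403607 = 4.026702
d₂ = d₁ − σ√T = 4.026702 − 0.403607 = 3.623095
risk-neutral PD = N(−d₂) = N(-3.623095) = 0.000146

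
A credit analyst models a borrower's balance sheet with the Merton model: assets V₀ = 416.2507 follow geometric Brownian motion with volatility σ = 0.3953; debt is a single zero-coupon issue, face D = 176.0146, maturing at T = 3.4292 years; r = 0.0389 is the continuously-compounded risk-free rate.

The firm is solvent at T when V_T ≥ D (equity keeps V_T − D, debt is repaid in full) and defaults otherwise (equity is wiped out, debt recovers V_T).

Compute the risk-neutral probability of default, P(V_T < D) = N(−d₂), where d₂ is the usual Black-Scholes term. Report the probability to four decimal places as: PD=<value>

d₁ = [ln(V₀/D) + (r + σ²/2)T] / (σ√T)
   = [ln(416.2507/176.0146) + (0.0389 + 0.5·0.3953²)·3.4292] / (0.3953·√3.4292)
   = [0.860721 + 0.401323] / 0.732020 = 1.724055
d₂ = d₁ − σ√T = 1.724055 − 0.732020 = 0.992035
risk-neutral PD = N(−d₂) = N(-0.992035) = 0.160590

PD=0.1606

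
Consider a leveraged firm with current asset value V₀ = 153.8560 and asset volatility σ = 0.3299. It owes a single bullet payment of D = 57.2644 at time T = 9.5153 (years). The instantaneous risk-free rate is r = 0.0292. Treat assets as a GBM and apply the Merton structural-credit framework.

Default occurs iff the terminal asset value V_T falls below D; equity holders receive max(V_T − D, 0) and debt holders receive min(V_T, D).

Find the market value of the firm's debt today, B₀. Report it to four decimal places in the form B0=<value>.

d₁ = [ln(V₀/D) + (r + σ²/2)T] / (σ√T)
   = [ln(153.8560/57.2644) + (0.0292 + 0.5·0.3299²)·9.5153] / (0.3299·√9.5153)
   = [0.988338 + 0.795641] / 1.017639 = 1.753057
d₂ = d₁ − σ√T = 1.753057 − 1.017639 = 0.735419
N(d₁) = 0.960204,  N(d₂) = 0.768958,  e^(−rT) = 0.757413
E₀ = V₀·N(d₁) − D·e^(−rT)·N(d₂)
   = 153.8560·0.960204 − 57.2644·0.757413·0.768958 = 114.381288
B₀ = V₀ − E₀ = 153.8560 − 114.381288 = 39.474712

B0=39.4747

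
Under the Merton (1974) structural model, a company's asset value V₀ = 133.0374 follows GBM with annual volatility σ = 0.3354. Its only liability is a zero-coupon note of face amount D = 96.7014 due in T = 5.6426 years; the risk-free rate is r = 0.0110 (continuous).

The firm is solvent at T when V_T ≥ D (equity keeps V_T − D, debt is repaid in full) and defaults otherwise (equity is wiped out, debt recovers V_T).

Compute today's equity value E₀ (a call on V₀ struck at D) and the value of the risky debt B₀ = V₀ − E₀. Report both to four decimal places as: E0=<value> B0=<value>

E0=59.3793 B0=73.6581

d₁ = [ln(V₀/D) + (r + σ²/2)T] / (σ√T)
   = [ln(133.0374/96.7014) + (0.0110 + 0.5·0.3354²)·5.6426] / (0.3354·√5.6426)
   = [0.319002 + 0.379446] / 0.796714 = 0.876660
d₂ = d₁ − σ√T = 0.876660 − 0.796714 = 0.079946
N(d₁) = 0.809664,  N(d₂) = 0.531860,  e^(−rT) = 0.939818
E₀ = V₀·N(d₁) − D·e^(−rT)·N(d₂)
   = 133.0374·0.809664 − 96.7014·0.939818·0.531860 = 59.379292
B₀ = V₀ − E₀ = 133.0374 − 59.379292 = 73.658108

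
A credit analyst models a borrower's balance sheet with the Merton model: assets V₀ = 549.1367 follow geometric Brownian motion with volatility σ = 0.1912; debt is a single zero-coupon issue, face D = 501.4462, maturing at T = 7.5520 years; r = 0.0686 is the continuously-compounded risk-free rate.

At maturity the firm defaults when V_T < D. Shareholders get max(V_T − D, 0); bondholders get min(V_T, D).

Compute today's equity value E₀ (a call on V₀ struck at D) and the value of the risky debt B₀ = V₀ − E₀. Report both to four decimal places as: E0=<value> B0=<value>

d₁ = [ln(V₀/D) + (r + σ²/2)T] / (σ√T)
   = [ln(549.1367/501.4462) + (0.0686 + 0.5·0.1912²)·7.5520] / (0.1912·√7.5520)
   = [0.090851 + 0.656108] / 0.525435 = 1.421602
d₂ = d₁ − σ√T = 1.421602 − 0.525435 = 0.896167
N(d₁) = 0.922429,  N(d₂) = 0.814918,  e^(−rT) = 0.595671
E₀ = V₀·N(d₁) − D·e^(−rT)·N(d₂)
   = 549.1367·0.922429 − 501.4462·0.595671·0.814918 = 263.126165
B₀ = V₀ − E₀ = 549.1367 − 263.126165 = 286.010535

E0=263.1262 B0=286.0105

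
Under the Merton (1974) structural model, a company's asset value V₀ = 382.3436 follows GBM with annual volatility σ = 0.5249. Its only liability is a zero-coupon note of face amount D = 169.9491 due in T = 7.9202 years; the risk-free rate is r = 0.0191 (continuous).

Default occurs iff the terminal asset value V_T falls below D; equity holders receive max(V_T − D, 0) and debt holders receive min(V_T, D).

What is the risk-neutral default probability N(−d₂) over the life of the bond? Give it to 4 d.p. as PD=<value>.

d₁ = [ln(V₀/D) + (r + σ²/2)T] / (σ√T)
   = [ln(382.3436/169.9491) + (0.0191 + 0.5·0.5249²)·7.9202] / (0.5249·√7.9202)
   = [0.810821 + 1.242363] / 1.477218 = 1.389898
d₂ = d₁ − σ√T = 1.389898 − 1.477218 = -0.087320
risk-neutral PD = N(−d₂) = N(0.087320) = 0.534791

PD=0.5348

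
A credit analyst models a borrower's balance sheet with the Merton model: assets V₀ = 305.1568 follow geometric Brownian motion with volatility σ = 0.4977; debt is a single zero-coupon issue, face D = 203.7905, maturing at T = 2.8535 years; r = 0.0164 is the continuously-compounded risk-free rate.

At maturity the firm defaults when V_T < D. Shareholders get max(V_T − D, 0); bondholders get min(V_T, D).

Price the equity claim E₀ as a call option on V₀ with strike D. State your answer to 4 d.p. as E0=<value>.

E0=147.2617

d₁ = [ln(V₀/D) + (r + σ²/2)T] / (σ√T)
   = [ln(305.1568/203.7905) + (0.0164 + 0.5·0.4977²)·2.8535] / (0.4977·√2.8535)
   = [0.403733 + 0.400211] / 0.840730 = 0.956245
d₂ = d₁ − σ√T = 0.956245 − 0.840730 = 0.115515
N(d₁) = 0.830526,  N(d₂) = 0.545982,  e^(−rT) = 0.954281
E₀ = V₀·N(d₁) − D·e^(−rT)·N(d₂)
   = 305.1568·0.830526 − 203.7905·0.954281·0.545982 = 147.261735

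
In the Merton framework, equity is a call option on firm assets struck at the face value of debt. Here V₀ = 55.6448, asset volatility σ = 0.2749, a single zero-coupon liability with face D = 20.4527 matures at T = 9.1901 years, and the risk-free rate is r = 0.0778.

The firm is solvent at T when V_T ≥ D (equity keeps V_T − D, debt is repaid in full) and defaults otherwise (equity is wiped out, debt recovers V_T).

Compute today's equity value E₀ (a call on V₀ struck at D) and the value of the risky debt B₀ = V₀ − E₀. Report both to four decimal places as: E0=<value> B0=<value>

d₁ = [ln(V₀/D) + (r + σ²/2)T] / (σ√T)
   = [ln(55.6448/20.4527) + (0.0778 + 0.5·0.2749²)·9.1901] / (0.2749·√9.1901)
   = [1.000874 + 1.062238] / 0.833364 = 2.475642
d₂ = d₁ − σ√T = 2.475642 − 0.833364 = 1.642278
N(d₁) = 0.993350,  N(d₂) = 0.949734,  e^(−rT) = 0.489197
E₀ = V₀·N(d₁) − D·e^(−rT)·N(d₂)
   = 55.6448·0.993350 − 20.4527·0.489197·0.949734 = 45.772303
B₀ = V₀ − E₀ = 55.6448 − 45.772303 = 9.872497

E0=45.7723 B0=9.8725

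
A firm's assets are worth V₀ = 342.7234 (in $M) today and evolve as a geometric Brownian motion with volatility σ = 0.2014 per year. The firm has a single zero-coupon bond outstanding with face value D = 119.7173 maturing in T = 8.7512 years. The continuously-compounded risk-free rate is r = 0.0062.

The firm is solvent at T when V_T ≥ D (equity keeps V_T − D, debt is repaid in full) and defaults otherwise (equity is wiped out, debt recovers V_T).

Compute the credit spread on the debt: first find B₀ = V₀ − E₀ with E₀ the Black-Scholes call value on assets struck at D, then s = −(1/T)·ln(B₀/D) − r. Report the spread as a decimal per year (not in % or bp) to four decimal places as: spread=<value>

spread=0.0014

d₁ = [ln(V₀/D) + (r + σ²/2)T] / (σ√T)
   = [ln(342.7234/119.7173) + (0.0062 + 0.5·0.2014²)·8.7512] / (0.2014·√8.7512)
   = [1.051791 + 0.231740] / 0.595790 = 2.154334
d₂ = d₁ − σ√T = 2.154334 − 0.595790 = 1.558544
N(d₁) = 0.984393,  N(d₂) = 0.940448,  e^(−rT) = 0.947188
E₀ = V₀·N(d₁) − D·e^(−rT)·N(d₂)
   = 342.7234·0.984393 − 119.7173·0.947188·0.940448 = 230.732609
B₀ = V₀ − E₀ = 342.7234 − 230.732609 = 111.990791
spread = −(1/T)·ln(B₀/D) − r = −(1/8.7512)·ln(111.990791/119.7173) − 0.0062 = 0.00142370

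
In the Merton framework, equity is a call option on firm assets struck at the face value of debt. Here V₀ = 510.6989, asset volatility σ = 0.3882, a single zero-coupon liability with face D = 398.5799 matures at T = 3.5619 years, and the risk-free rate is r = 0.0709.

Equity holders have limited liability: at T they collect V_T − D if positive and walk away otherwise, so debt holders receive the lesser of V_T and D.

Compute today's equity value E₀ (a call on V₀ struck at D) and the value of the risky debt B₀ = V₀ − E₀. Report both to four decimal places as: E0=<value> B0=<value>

E0=242.3325 B0=268.3664

d₁ = [ln(V₀/D) + (r + σ²/2)T] / (σ√T)
   = [ln(510.6989/398.5799) + (0.0709 + 0.5·0.3882²)·3.5619] / (0.3882·√3.5619)
   = [0.247872 + 0.520927] / 0.732650 = 1.049340
d₂ = d₁ − σ√T = 1.049340 − 0.732650 = 0.316690
N(d₁) = 0.852989,  N(d₂) = 0.624261,  e^(−rT) = 0.776826
E₀ = V₀·N(d₁) − D·e^(−rT)·N(d₂)
   = 510.6989·0.852989 − 398.5799·0.776826·0.624261 = 242.332489
B₀ = V₀ − E₀ = 510.6989 − 242.332489 = 268.366411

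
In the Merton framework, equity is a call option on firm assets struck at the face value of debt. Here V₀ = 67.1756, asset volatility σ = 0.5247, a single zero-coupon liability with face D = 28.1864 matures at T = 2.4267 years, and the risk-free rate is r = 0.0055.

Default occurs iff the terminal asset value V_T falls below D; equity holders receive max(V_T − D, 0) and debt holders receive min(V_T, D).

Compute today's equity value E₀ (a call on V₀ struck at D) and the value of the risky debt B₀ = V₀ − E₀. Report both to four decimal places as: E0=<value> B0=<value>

E0=41.7571 B0=25.4185

d₁ = [ln(V₀/D) + (r + σ²/2)T] / (σ√T)
   = [ln(67.1756/28.1864) + (0.0055 + 0.5·0.5247²)·2.4267] / (0.5247·√2.4267)
   = [0.868470 + 0.347394] / 0.817371 = 1.487532
d₂ = d₁ − σ√T = 1.487532 − 0.817371 = 0.670161
N(d₁) = 0.931563,  N(d₂) = 0.748622,  e^(−rT) = 0.986742
E₀ = V₀·N(d₁) − D·e^(−rT)·N(d₂)
   = 67.1756·0.931563 − 28.1864·0.986742·0.748622 = 41.757079
B₀ = V₀ − E₀ = 67.1756 − 41.757079 = 25.418521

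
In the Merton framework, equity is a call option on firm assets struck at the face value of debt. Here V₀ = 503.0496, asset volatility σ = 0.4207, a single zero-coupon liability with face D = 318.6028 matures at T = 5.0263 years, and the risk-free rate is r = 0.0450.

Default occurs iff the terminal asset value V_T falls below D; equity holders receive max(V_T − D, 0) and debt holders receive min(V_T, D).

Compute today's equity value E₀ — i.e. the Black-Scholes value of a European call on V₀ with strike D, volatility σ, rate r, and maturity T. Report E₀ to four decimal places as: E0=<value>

E0=292.3592

d₁ = [ln(V₀/D) + (r + σ²/2)T] / (σ√T)
   = [ln(503.0496/318.6028) + (0.0450 + 0.5·0.4207²)·5.0263] / (0.4207·√5.0263)
   = [0.456744 + 0.670982] / 0.943185 = 1.195657
d₂ = d₁ − σ√T = 1.195657 − 0.943185 = 0.252473
N(d₁) = 0.884085,  N(d₂) = 0.599662,  e^(−rT) = 0.797572
E₀ = V₀·N(d₁) − D·e^(−rT)·N(d₂)
   = 503.0496·0.884085 − 318.6028·0.797572·0.599662 = 292.359228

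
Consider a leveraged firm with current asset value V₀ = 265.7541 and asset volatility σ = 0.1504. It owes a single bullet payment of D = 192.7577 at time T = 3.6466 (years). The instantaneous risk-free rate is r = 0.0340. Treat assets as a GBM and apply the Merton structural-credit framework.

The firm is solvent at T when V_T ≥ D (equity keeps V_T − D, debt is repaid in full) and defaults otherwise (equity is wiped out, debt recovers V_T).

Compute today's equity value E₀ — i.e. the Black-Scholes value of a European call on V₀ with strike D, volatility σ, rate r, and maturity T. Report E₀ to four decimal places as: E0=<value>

d₁ = [ln(V₀/D) + (r + σ²/2)T] / (σ√T)
   = [ln(265.7541/192.7577) + (0.0340 + 0.5·0.1504²)·3.6466] / (0.1504·√3.6466)
   = [0.321137 + 0.165228] / 0.287205 = 1.693443
d₂ = d₁ − σ√T = 1.693443 − 0.287205 = 1.406238
N(d₁) = 0.954814,  N(d₂) = 0.920173,  e^(−rT) = 0.883394
E₀ = V₀·N(d₁) − D·e^(−rT)·N(d₂)
   = 265.7541·0.954814 − 192.7577·0.883394·0.920173 = 97.057890

E0=97.0579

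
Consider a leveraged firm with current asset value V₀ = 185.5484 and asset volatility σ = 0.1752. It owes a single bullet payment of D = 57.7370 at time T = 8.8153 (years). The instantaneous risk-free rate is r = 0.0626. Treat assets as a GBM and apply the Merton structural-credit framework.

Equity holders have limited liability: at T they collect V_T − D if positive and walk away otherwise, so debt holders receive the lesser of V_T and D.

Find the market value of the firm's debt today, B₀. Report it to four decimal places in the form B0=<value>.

d₁ = [ln(V₀/D) + (r + σ²/2)T] / (σ√T)
   = [ln(185.5484/57.7370) + (0.0626 + 0.5·0.1752²)·8.8153] / (0.1752·√8.8153)
   = [1.167418 + 0.687131] / 0.520179 = 3.565213
d₂ = d₁ − σ√T = 3.565213 − 0.520179 = 3.045034
N(d₁) = 0.999818,  N(d₂) = 0.998837,  e^(−rT) = 0.575890
E₀ = V₀·N(d₁) − D·e^(−rT)·N(d₂)
   = 185.5484·0.999818 − 57.7370·0.575890·0.998837 = 152.303161
B₀ = V₀ − E₀ = 185.5484 − 152.303161 = 33.245239

B0=33.2452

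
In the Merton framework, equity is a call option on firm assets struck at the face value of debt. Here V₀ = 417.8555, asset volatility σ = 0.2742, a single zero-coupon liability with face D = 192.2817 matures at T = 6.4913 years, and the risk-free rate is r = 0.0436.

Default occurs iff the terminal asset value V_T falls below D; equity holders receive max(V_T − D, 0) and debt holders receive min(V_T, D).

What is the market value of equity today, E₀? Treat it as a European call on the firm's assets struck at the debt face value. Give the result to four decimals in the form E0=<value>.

E0=277.6156

d₁ = [ln(V₀/D) + (r + σ²/2)T] / (σ√T)
   = [ln(417.8555/192.2817) + (0.0436 + 0.5·0.2742²)·6.4913] / (0.2742·√6.4913)
   = [0.776174 + 0.527047] / 0.698608 = 1.865455
d₂ = d₁ − σ√T = 1.865455 − 0.698608 = 1.166848
N(d₁) = 0.968941,  N(d₂) = 0.878364,  e^(−rT) = 0.753504
E₀ = V₀·N(d₁) − D·e^(−rT)·N(d₂)
   = 417.8555·0.968941 − 192.2817·0.753504·0.878364 = 277.615568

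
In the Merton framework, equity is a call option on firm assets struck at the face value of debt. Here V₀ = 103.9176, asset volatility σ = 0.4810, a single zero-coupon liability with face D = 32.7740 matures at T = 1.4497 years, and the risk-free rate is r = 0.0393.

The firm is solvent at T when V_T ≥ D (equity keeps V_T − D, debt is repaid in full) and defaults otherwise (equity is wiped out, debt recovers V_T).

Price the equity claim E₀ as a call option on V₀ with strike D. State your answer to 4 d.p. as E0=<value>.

E0=73.1694

d₁ = [ln(V₀/D) + (r + σ²/2)T] / (σ√T)
   = [ln(103.9176/32.7740) + (0.0393 + 0.5·0.4810²)·1.4497] / (0.4810·√1.4497)
   = [1.153963 + 0.224675] / 0.579141 = 2.380489
d₂ = d₁ − σ√T = 2.380489 − 0.579141 = 1.801348
N(d₁) = 0.991355,  N(d₂) = 0.964176,  e^(−rT) = 0.944619
E₀ = V₀·N(d₁) − D·e^(−rT)·N(d₂)
   = 103.9176·0.991355 − 32.7740·0.944619·0.964176 = 73.169368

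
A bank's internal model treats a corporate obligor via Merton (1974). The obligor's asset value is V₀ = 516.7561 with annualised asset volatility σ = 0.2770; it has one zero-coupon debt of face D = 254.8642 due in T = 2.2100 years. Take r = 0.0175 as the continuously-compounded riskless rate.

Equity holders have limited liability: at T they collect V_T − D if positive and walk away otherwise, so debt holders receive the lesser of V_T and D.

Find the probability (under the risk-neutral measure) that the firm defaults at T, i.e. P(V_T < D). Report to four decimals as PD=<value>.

PD=0.0543

d₁ = [ln(V₀/D) + (r + σ²/2)T] / (σ√T)
   = [ln(516.7561/254.8642) + (0.0175 + 0.5·0.2770²)·2.2100] / (0.2770·√2.2100)
   = [0.706840 + 0.123461] / 0.411790 = 2.016320
d₂ = d₁ − σ√T = 2.016320 − 0.411790 = 1.604530
risk-neutral PD = N(−d₂) = N(-1.604530) = 0.054299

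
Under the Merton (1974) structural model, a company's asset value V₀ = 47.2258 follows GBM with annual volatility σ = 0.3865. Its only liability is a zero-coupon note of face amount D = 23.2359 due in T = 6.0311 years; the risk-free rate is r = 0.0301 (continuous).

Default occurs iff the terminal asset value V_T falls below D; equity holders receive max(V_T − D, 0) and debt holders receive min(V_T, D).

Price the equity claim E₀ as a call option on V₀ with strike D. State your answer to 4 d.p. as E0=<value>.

d₁ = [ln(V₀/D) + (r + σ²/2)T] / (σ√T)
   = [ln(47.2258/23.2359) + (0.0301 + 0.5·0.3865²)·6.0311] / (0.3865·√6.0311)
   = [0.709242 + 0.632006] / 0.949178 = 1.413062
d₂ = d₁ − σ√T = 1.413062 − 0.949178 = 0.463884
N(d₁) = 0.921181,  N(d₂) = 0.678634,  e^(−rT) = 0.833988
E₀ = V₀·N(d₁) − D·e^(−rT)·N(d₂)
   = 47.2258·0.921181 − 23.2359·0.833988·0.678634 = 30.352627

E0=30.3526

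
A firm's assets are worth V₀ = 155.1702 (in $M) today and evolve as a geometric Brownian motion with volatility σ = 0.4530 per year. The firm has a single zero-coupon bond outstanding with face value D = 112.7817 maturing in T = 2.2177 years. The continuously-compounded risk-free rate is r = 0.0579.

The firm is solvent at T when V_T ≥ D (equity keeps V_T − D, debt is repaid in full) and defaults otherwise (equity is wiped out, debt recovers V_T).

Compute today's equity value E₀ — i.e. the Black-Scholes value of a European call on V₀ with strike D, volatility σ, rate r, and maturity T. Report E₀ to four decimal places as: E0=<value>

E0=68.3033

d₁ = [ln(V₀/D) + (r + σ²/2)T] / (σ√T)
   = [ln(155.1702/112.7817) + (0.0579 + 0.5·0.4530²)·2.2177] / (0.4530·√2.2177)
   = [0.319068 + 0.355951] / 0.674605 = 1.000614
d₂ = d₁ − σ√T = 1.000614 − 0.674605 = 0.326009
N(d₁) = 0.841493,  N(d₂) = 0.627791,  e^(−rT) = 0.879497
E₀ = V₀·N(d₁) − D·e^(−rT)·N(d₂)
   = 155.1702·0.841493 − 112.7817·0.879497·0.627791 = 68.303319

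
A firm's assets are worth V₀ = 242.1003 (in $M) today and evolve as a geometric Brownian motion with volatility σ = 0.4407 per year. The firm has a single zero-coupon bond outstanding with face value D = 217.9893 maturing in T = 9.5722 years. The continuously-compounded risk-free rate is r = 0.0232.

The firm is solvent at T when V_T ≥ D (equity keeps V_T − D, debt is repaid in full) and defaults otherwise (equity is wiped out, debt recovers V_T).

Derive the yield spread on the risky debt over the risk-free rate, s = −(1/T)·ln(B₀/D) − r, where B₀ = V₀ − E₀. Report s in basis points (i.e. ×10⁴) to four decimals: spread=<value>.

d₁ = [ln(V₀/D) + (r + σ²/2)T] / (σ√T)
   = [ln(242.1003/217.9893) + (0.0232 + 0.5·0.4407²)·9.5722] / (0.4407·√9.5722)
   = [0.104906 + 1.151615] / 1.363481 = 0.921554
d₂ = d₁ − σ√T = 0.921554 − 1.363481 = -0.441927
N(d₁) = 0.821619,  N(d₂) = 0.329271,  e^(−rT) = 0.800855
E₀ = V₀·N(d₁) − D·e^(−rT)·N(d₂)
   = 242.1003·0.821619 − 217.9893·0.800855·0.329271 = 141.430829
B₀ = V₀ − E₀ = 242.1003 − 141.430829 = 100.669471
spread = −(1/T)·ln(B₀/D) − r = −(1/9.5722)·ln(100.669471/217.9893) − 0.0232 = 0.05751325
in basis points: 0.05751325 × 10⁴ = 575.1325 bp

spread=575.1325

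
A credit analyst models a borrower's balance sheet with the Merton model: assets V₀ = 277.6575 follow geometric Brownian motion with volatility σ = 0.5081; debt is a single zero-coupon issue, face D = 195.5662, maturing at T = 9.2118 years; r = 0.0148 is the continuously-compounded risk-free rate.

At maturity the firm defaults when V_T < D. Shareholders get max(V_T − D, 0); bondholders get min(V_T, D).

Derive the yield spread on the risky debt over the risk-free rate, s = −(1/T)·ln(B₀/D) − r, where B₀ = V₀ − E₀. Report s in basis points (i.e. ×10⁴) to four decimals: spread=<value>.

d₁ = [ln(V₀/D) + (r + σ²/2)T] / (σ√T)
   = [ln(277.6575/195.5662) + (0.0148 + 0.5·0.5081²)·9.2118] / (0.5081·√9.2118)
   = [0.350489 + 1.325420] / 1.542132 = 1.086748
d₂ = d₁ − σ√T = 1.086748 − 1.542132 = -0.455383
N(d₁) = 0.861426,  N(d₂) = 0.324417,  e^(−rT) = 0.872551
E₀ = V₀·N(d₁) − D·e^(−rT)·N(d₂)
   = 277.6575·0.861426 − 195.5662·0.872551·0.324417 = 183.822453
B₀ = V₀ − E₀ = 277.6575 − 183.822453 = 93.835047
spread = −(1/T)·ln(B₀/D) − r = −(1/9.2118)·ln(93.835047/195.5662) − 0.0148 = 0.06491955
in basis points: 0.06491955 × 10⁴ = 649.1955 bp

spread=649.1955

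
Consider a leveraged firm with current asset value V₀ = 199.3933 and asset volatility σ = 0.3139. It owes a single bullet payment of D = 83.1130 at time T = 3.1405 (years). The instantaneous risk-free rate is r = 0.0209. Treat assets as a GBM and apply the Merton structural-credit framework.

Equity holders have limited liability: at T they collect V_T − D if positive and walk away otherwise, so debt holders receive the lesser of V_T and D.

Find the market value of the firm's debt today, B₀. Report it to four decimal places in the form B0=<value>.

B0=76.5748

d₁ = [ln(V₀/D) + (r + σ²/2)T] / (σ√T)
   = [ln(199.3933/83.1130) + (0.0209 + 0.5·0.3139²)·3.1405] / (0.3139·√3.1405)
   = [0.875078 + 0.220358] / 0.556277 = 1.969230
d₂ = d₁ − σ√T = 1.969230 − 0.556277 = 1.412953
N(d₁) = 0.975537,  N(d₂) = 0.921165,  e^(−rT) = 0.936471
E₀ = V₀·N(d₁) − D·e^(−rT)·N(d₂)
   = 199.3933·0.975537 − 83.1130·0.936471·0.921165 = 122.818474
B₀ = V₀ − E₀ = 199.3933 − 122.818474 = 76.574826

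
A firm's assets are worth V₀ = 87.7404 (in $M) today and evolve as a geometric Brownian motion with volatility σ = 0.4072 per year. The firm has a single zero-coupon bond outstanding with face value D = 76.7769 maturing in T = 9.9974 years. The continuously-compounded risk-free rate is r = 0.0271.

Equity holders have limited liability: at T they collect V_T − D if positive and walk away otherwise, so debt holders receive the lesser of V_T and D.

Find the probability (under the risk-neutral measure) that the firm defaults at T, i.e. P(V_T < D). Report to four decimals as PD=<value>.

d₁ = [ln(V₀/D) + (r + σ²/2)T] / (σ√T)
   = [ln(87.7404/76.7769) + (0.0271 + 0.5·0.4072²)·9.9974] / (0.4072·√9.9974)
   = [0.133479 + 1.099773] / 1.287512 = 0.957857
d₂ = d₁ − σ√T = 0.957857 − 1.287512 = -0.329656
risk-neutral PD = N(−d₂) = N(0.329656) = 0.629170

PD=0.6292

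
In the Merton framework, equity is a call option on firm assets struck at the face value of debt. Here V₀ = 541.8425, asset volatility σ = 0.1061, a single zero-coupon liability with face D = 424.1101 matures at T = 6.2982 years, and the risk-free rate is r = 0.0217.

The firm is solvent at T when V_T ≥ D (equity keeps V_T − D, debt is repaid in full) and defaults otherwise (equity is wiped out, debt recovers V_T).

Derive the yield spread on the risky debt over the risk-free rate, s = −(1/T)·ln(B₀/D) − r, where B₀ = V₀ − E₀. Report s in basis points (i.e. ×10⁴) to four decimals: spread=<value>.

spread=17.4118

d₁ = [ln(V₀/D) + (r + σ²/2)T] / (σ√T)
   = [ln(541.8425/424.1101) + (0.0217 + 0.5·0.1061²)·6.2982] / (0.1061·√6.2982)
   = [0.244982 + 0.172121] / 0.266271 = 1.566463
d₂ = d₁ − σ√T = 1.566463 − 0.266271 = 1.300192
N(d₁) = 0.941380,  N(d₂) = 0.903232,  e^(−rT) = 0.872257
E₀ = V₀·N(d₁) − D·e^(−rT)·N(d₂)
   = 541.8425·0.941380 − 424.1101·0.872257·0.903232 = 175.944053
B₀ = V₀ − E₀ = 541.8425 − 175.944053 = 365.898447
spread = −(1/T)·ln(B₀/D) − r = −(1/6.2982)·ln(365.898447/424.1101) − 0.0217 = 0.00174118
in basis points: 0.00174118 × 10⁴ = 17.4118 bp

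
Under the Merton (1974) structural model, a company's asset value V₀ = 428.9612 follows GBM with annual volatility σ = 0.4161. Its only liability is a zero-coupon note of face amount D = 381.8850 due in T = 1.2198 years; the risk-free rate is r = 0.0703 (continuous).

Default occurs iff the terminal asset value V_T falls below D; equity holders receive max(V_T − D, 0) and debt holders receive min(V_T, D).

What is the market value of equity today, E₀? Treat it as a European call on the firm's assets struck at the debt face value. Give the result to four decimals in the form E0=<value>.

d₁ = [ln(V₀/D) + (r + σ²/2)T] / (σ√T)
   = [ln(428.9612/381.8850) + (0.0703 + 0.5·0.4161²)·1.2198] / (0.4161·√1.2198)
   = [0.116247 + 0.191350] / 0.459560 = 0.669329
d₂ = d₁ − σ√T = 0.669329 − 0.459560 = 0.209769
N(d₁) = 0.748357,  N(d₂) = 0.583076,  e^(−rT) = 0.917822
E₀ = V₀·N(d₁) − D·e^(−rT)·N(d₂)
   = 428.9612·0.748357 − 381.8850·0.917822·0.583076 = 116.646621

E0=116.6466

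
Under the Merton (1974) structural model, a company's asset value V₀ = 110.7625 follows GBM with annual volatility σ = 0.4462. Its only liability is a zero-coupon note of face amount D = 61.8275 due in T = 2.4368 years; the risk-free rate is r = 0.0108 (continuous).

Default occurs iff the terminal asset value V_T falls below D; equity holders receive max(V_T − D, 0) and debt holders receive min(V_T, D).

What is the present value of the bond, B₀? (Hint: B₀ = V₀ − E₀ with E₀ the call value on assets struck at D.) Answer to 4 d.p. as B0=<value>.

B0=54.4559

d₁ = [ln(V₀/D) + (r + σ²/2)T] / (σ√T)
   = [ln(110.7625/61.8275) + (0.0108 + 0.5·0.4462²)·2.4368] / (0.4462·√2.4368)
   = [0.583040 + 0.268894] / 0.696529 = 1.223113
d₂ = d₁ − σ√T = 1.223113 − 0.696529 = 0.526583
N(d₁) = 0.889356,  N(d₂) = 0.700759,  e^(−rT) = 0.974026
E₀ = V₀·N(d₁) − D·e^(−rT)·N(d₂)
   = 110.7625·0.889356 − 61.8275·0.974026·0.700759 = 56.306557
B₀ = V₀ − E₀ = 110.7625 − 56.306557 = 54.455943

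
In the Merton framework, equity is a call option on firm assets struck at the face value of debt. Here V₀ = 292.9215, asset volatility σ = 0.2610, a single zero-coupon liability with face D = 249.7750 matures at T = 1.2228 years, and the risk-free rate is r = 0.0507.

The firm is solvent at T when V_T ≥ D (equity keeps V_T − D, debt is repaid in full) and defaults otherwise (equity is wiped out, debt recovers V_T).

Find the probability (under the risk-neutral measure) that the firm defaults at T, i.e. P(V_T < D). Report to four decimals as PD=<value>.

d₁ = [ln(V₀/D) + (r + σ²/2)T] / (σ√T)
   = [ln(292.9215/249.7750) + (0.0507 + 0.5·0.2610²)·1.2228] / (0.2610·√1.2228)
   = [0.159344 + 0.103645] / 0.288615 = 0.911213
d₂ = d₁ − σ√T = 0.911213 − 0.288615 = 0.622598
risk-neutral PD = N(−d₂) = N(-0.622598) = 0.266774

PD=0.2668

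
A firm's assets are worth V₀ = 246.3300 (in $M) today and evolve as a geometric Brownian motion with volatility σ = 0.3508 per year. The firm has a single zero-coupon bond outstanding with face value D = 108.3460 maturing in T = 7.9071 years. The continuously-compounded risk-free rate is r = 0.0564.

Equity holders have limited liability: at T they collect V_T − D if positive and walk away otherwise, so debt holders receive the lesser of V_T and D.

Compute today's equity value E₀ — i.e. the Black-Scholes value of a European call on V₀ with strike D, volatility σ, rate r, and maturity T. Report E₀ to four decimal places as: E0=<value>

d₁ = [ln(V₀/D) + (r + σ²/2)T] / (σ√T)
   = [ln(246.3300/108.3460) + (0.0564 + 0.5·0.3508²)·7.9071] / (0.3508·√7.9071)
   = [0.821342 + 0.932487] / 0.986434 = 1.777948
d₂ = d₁ − σ√T = 1.777948 − 0.986434 = 0.791514
N(d₁) = 0.962294,  N(d₂) = 0.785678,  e^(−rT) = 0.640209
E₀ = V₀·N(d₁) − D·e^(−rT)·N(d₂)
   = 246.3300·0.962294 − 108.3460·0.640209·0.785678 = 182.544000

E0=182.5440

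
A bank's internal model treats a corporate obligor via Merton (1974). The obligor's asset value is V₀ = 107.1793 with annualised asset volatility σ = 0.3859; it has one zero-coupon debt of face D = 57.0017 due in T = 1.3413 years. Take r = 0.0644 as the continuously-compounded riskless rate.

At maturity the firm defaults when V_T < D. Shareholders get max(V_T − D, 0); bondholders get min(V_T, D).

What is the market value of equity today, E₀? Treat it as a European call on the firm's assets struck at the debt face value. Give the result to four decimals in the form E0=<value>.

E0=55.6473

d₁ = [ln(V₀/D) + (r + σ²/2)T] / (σ√T)
   = [ln(107.1793/57.0017) + (0.0644 + 0.5·0.3859²)·1.3413] / (0.3859·√1.3413)
   = [0.631422 + 0.186252] / 0.446928 = 1.829543
d₂ = d₁ − σ√T = 1.829543 − 0.446928 = 1.382614
N(d₁) = 0.966341,  N(d₂) = 0.916608,  e^(−rT) = 0.917246
E₀ = V₀·N(d₁) − D·e^(−rT)·N(d₂)
   = 107.1793·0.966341 − 57.0017·0.917246·0.916608 = 55.647251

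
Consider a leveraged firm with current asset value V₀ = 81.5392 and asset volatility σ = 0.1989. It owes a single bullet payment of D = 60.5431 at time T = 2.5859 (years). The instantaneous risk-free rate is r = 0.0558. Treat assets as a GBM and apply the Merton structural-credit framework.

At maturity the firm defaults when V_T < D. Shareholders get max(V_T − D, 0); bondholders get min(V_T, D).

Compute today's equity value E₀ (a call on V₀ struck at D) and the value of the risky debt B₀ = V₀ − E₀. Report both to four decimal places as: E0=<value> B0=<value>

d₁ = [ln(V₀/D) + (r + σ²/2)T] / (σ√T)
   = [ln(81.5392/60.5431) + (0.0558 + 0.5·0.1989²)·2.5859] / (0.1989·√2.5859)
   = [0.297728 + 0.195444] / 0.319846 = 1.541906
d₂ = d₁ − σ√T = 1.541906 − 0.319846 = 1.222061
N(d₁) = 0.938452,  N(d₂) = 0.889158,  e^(−rT) = 0.865634
E₀ = V₀·N(d₁) − D·e^(−rT)·N(d₂)
   = 81.5392·0.938452 − 60.5431·0.865634·0.889158 = 29.921496
B₀ = V₀ − E₀ = 81.5392 − 29.921496 = 51.617704

E0=29.9215 B0=51.6177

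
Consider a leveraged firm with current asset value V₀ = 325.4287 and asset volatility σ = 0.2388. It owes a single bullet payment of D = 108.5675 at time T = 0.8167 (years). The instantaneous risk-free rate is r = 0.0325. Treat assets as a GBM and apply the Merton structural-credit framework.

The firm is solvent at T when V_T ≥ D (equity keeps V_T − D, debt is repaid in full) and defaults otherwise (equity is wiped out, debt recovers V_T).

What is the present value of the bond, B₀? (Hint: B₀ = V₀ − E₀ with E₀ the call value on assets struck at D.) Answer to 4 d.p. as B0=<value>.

B0=105.7237

d₁ = [ln(V₀/D) + (r + σ²/2)T] / (σ√T)
   = [ln(325.4287/108.5675) + (0.0325 + 0.5·0.2388²)·0.8167] / (0.2388·√0.8167)
   = [1.097771 + 0.049829] / 0.215807 = 5.317715
d₂ = d₁ − σ√T = 5.317715 − 0.215807 = 5.101908
N(d₁) = 1.000000,  N(d₂) = 1.000000,  e^(−rT) = 0.973806
E₀ = V₀·N(d₁) − D·e^(−rT)·N(d₂)
   = 325.4287·1.000000 − 108.5675·0.973806·1.000000 = 219.704973
B₀ = V₀ − E₀ = 325.4287 − 219.704973 = 105.723727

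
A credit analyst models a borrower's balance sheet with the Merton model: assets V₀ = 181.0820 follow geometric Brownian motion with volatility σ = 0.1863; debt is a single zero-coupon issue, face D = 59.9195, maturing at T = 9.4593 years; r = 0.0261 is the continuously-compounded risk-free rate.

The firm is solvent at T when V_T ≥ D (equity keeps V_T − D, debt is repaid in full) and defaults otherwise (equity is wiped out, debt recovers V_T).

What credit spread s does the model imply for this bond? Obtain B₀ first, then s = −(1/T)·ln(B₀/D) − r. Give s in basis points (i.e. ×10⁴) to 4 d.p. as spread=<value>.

d₁ = [ln(V₀/D) + (r + σ²/2)T] / (σ√T)
   = [ln(181.0820/59.9195) + (0.0261 + 0.5·0.1863²)·9.4593] / (0.1863·√9.4593)
   = [1.105948 + 0.411043] / 0.572984 = 2.647528
d₂ = d₁ − σ√T = 2.647528 − 0.572984 = 2.074545
N(d₁) = 0.995946,  N(d₂) = 0.980986,  e^(−rT) = 0.781228
E₀ = V₀·N(d₁) − D·e^(−rT)·N(d₂)
   = 181.0820·0.995946 − 59.9195·0.781228·0.980986 = 134.427134
B₀ = V₀ − E₀ = 181.0820 − 134.427134 = 46.654866
spread = −(1/T)·ln(B₀/D) − r = −(1/9.4593)·ln(46.654866/59.9195) − 0.0261 = 0.00035278
in basis points: 0.00035278 × 10⁴ = 3.5278 bp

spread=3.5278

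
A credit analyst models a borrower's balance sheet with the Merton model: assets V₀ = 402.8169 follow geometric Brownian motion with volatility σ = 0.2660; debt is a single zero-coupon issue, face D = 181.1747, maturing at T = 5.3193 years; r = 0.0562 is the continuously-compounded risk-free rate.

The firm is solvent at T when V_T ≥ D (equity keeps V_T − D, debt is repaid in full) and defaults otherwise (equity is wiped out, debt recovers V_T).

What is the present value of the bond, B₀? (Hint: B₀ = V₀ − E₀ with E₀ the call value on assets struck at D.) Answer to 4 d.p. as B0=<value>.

d₁ = [ln(V₀/D) + (r + σ²/2)T] / (σ√T)
   = [ln(402.8169/181.1747) + (0.0562 + 0.5·0.2660²)·5.3193] / (0.2660·√5.3193)
   = [0.799020 + 0.487131] / 0.613492 = 2.096443
d₂ = d₁ − σ√T = 2.096443 − 0.613492 = 1.482951
N(d₁) = 0.981979,  N(d₂) = 0.930956,  e^(−rT) = 0.741600
E₀ = V₀·N(d₁) − D·e^(−rT)·N(d₂)
   = 402.8169·0.981979 − 181.1747·0.741600·0.930956 = 270.474975
B₀ = V₀ − E₀ = 402.8169 − 270.474975 = 132.341925

B0=132.3419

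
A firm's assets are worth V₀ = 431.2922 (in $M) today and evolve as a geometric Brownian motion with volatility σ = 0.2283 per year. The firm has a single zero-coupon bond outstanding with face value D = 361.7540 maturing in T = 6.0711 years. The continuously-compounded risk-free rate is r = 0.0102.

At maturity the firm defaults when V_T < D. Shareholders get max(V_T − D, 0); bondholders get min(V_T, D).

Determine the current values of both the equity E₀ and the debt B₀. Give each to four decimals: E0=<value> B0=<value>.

d₁ = [ln(V₀/D) + (r + σ²/2)T] / (σ√T)
   = [ln(431.2922/361.7540) + (0.0102 + 0.5·0.2283²)·6.0711] / (0.2283·√6.0711)
   = [0.175821 + 0.220141] / 0.562522 = 0.703905
d₂ = d₁ − σ√T = 0.703905 − 0.562522 = 0.141383
N(d₁) = 0.759254,  N(d₂) = 0.556216,  e^(−rT) = 0.939953
E₀ = V₀·N(d₁) − D·e^(−rT)·N(d₂)
   = 431.2922·0.759254 − 361.7540·0.939953·0.556216 = 138.329114
B₀ = V₀ − E₀ = 431.2922 − 138.329114 = 292.963086

E0=138.3291 B0=292.9631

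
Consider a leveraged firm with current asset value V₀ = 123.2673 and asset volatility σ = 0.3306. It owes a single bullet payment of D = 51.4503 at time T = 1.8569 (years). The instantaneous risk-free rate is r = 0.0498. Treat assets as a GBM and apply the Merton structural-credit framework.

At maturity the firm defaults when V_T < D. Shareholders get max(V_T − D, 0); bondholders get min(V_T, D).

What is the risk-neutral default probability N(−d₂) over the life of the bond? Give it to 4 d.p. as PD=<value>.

PD=0.0275

d₁ = [ln(V₀/D) + (r + σ²/2)T] / (σ√T)
   = [ln(123.2673/51.4503) + (0.0498 + 0.5·0.3306²)·1.8569] / (0.3306·√1.8569)
   = [0.873739 + 0.193950] / 0.450502 = 2.369996
d₂ = d₁ − σ√T = 2.369996 − 0.450502 = 1.919493
risk-neutral PD = N(−d₂) = N(-1.919493) = 0.027461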